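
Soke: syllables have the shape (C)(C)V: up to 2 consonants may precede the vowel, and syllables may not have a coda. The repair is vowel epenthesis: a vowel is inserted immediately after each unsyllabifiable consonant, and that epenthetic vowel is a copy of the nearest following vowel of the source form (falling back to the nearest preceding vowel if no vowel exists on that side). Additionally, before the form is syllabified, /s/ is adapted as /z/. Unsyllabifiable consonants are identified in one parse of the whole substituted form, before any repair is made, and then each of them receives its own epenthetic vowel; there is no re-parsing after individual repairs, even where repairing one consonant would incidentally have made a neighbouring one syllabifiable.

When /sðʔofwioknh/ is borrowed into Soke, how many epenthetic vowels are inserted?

After substitution the input is /zðʔofwioknh/.
The unsyllabifiable consonants are /z/, /k/, /n/, /h/; each receives one epenthetic vowel.

4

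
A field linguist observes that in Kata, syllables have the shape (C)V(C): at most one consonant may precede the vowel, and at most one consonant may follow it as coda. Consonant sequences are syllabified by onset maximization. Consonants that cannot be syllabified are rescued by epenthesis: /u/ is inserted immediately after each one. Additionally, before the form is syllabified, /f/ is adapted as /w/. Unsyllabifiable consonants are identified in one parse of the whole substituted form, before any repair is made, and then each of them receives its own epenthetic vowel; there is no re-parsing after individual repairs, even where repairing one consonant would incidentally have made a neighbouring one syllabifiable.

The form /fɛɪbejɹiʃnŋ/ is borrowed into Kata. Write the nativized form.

wɛɪbejɹiʃnuŋu

Substitution: /f/ → /w/, giving /wɛɪbejɹiʃnŋ/.
Under (C)V(C), the unsyllabifiable consonants are /n/, /ŋ/ (at most one coda consonant is licensed; onsets are limited to one consonant).
Epenthesis after each stranded consonant: /n/ → /nu/, /ŋ/ → /ŋu/.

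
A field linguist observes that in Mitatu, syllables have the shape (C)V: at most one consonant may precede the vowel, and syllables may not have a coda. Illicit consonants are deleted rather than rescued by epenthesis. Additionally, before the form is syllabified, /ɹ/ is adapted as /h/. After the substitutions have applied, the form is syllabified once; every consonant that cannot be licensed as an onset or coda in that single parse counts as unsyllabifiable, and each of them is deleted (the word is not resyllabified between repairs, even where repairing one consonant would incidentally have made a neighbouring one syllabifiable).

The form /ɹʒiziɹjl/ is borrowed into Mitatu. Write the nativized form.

Substitution: /ɹ/ → /h/, giving /hʒizihjl/.
Syllabifying with onset maximization leaves /h/, /h/, /j/, /l/ stranded (no codas are permitted; onsets are limited to one consonant).
Deletion applies to /h/, /h/, /j/, /l/.

ʒizi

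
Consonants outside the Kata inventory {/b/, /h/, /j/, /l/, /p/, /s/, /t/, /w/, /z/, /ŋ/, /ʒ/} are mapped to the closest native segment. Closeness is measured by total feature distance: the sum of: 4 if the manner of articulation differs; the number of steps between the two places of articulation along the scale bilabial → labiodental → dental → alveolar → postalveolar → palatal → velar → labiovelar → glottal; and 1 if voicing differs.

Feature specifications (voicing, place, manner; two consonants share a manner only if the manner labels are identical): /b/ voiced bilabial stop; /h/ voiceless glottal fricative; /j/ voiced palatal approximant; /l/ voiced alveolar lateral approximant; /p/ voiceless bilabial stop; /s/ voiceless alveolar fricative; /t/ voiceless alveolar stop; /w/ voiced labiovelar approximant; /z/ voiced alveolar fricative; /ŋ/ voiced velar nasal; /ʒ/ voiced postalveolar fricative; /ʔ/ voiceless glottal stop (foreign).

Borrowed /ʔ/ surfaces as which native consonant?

/h/ is closest: manner differs (stop→fricative, +4), place distance 0 (glottal→glottal), same voicing; total 4. Next closest is /t/ at distance 5.

h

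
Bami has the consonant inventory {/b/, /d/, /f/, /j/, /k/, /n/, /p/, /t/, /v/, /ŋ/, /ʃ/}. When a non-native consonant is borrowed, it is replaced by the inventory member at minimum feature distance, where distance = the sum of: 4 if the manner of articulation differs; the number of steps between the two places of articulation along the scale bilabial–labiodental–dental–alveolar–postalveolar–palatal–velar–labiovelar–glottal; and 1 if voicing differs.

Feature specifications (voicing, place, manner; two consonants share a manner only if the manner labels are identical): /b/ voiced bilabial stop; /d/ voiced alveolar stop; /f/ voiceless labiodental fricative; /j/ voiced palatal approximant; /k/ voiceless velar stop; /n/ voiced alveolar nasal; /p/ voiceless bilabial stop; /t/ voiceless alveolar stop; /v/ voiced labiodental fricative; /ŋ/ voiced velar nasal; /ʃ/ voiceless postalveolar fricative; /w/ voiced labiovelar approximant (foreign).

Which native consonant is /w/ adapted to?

/j/ is closest: same manner (approximant), place distance 2 (labiovelar→palatal), same voicing; total 2. Next closest is /ŋ/ at distance 5.

j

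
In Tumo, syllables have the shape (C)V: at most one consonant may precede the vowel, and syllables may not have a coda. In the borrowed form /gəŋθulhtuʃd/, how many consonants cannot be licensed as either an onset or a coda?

5

Syllabifying with onset maximization leaves /ŋ/, /l/, /h/, /ʃ/, /d/ stranded (no codas are permitted; onsets are limited to one consonant).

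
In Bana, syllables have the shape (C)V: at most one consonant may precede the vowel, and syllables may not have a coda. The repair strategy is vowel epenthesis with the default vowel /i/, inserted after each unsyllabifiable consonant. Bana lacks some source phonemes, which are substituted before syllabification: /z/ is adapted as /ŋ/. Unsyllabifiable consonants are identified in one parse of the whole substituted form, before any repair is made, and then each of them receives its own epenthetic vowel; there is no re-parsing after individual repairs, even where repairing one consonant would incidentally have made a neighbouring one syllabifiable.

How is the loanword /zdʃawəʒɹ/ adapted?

ŋidiʃawəʒiɹi

Substitution: /z/ → /ŋ/, giving /ŋdʃawəʒɹ/.
Under (C)V, the unsyllabifiable consonants are /ŋ/, /d/, /ʒ/, /ɹ/ (no codas are permitted; onsets are limited to one consonant).
Inserting the epenthetic vowel yields /ŋ/ → /ŋi/, /d/ → /di/, /ʒ/ → /ʒi/, /ɹ/ → /ɹi/.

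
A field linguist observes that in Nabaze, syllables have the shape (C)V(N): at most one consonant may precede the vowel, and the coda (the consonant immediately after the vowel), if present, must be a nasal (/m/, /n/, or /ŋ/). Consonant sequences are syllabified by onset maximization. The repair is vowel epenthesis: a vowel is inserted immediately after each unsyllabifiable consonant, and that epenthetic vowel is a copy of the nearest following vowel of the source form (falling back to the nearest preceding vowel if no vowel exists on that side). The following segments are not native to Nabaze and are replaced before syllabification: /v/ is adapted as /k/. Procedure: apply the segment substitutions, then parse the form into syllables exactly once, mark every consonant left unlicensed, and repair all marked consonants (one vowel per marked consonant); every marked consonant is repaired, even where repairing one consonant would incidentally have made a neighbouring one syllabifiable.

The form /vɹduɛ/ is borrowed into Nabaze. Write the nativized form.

Substitution: /v/ → /k/, giving /kɹduɛ/.
Syllabifying with onset maximization leaves /k/, /ɹ/ stranded (only a nasal (/m/, /n/, or /ŋ/) is licensed in coda position; onsets are limited to one consonant).
Each unlicensed consonant becomes the onset of a new syllable: /k/ → /ku/, /ɹ/ → /ɹu/.

kuɹuduɛ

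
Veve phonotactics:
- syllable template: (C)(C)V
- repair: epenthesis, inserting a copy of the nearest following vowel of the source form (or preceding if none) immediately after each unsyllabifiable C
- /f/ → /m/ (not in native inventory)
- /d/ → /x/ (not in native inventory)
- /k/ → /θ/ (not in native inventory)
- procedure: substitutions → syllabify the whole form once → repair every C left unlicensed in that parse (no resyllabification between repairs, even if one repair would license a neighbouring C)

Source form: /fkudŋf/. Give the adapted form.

mθuxuŋumu

Substitution: /f/ → /m/, /k/ → /θ/, /d/ → /x/, giving /mθuxŋm/.
The consonants /x/, /ŋ/, /m/ cannot be parsed into a legal (C)(C)V syllable (no codas are permitted; onsets may contain at most 2 consonants).
Epenthesis after each stranded consonant: /x/ → /xu/, /ŋ/ → /ŋu/, /m/ → /mu/.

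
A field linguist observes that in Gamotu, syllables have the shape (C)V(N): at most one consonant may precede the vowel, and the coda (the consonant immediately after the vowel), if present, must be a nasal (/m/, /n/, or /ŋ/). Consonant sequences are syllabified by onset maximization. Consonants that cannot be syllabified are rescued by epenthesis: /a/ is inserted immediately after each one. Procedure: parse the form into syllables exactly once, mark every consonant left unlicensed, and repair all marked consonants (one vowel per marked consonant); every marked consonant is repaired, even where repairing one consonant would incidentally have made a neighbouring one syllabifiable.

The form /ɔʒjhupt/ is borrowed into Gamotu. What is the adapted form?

ɔʒajahupata

Syllabifying with onset maximization leaves /ʒ/, /j/, /p/, /t/ stranded (only a nasal (/m/, /n/, or /ŋ/) is licensed in coda position; onsets are limited to one consonant).
Inserting the epenthetic vowel yields /ʒ/ → /ʒa/, /j/ → /ja/, /p/ → /pa/, /t/ → /ta/.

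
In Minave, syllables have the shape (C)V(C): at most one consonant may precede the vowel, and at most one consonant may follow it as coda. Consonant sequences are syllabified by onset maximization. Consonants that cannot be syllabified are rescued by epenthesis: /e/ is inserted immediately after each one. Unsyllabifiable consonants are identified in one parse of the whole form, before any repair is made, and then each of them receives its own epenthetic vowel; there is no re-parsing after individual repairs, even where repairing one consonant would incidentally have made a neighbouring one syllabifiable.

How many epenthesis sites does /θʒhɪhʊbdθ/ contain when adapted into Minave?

4

The unsyllabifiable consonants are /θ/, /ʒ/, /d/, /θ/; each receives one epenthetic vowel.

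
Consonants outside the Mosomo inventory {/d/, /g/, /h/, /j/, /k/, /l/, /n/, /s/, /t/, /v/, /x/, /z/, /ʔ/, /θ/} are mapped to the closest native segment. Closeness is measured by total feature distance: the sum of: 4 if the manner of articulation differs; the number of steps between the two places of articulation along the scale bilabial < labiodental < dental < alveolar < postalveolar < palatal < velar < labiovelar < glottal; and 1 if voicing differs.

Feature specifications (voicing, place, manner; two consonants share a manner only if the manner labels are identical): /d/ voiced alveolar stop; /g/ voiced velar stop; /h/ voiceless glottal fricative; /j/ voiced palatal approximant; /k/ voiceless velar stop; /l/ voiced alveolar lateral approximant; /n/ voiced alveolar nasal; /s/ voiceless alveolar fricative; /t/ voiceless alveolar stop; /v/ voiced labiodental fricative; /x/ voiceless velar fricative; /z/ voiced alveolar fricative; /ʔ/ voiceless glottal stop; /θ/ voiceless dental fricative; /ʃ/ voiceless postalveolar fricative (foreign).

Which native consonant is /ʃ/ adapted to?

s

/s/ is closest: same manner (fricative), place distance 1 (postalveolar→alveolar), same voicing; total 1. Next closest is /x/ at distance 2.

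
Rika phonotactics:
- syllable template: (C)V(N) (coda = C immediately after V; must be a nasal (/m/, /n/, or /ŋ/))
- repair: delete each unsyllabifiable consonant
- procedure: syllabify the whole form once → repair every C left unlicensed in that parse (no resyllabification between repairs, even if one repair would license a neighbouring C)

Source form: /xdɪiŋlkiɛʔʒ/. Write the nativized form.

The consonants /x/, /l/, /ʔ/, /ʒ/ cannot be parsed into a legal (C)V(N) syllable (only a nasal (/m/, /n/, or /ŋ/) is licensed in coda position; onsets are limited to one consonant).
Deletion applies to /x/, /l/, /ʔ/, /ʒ/.

dɪiŋkiɛ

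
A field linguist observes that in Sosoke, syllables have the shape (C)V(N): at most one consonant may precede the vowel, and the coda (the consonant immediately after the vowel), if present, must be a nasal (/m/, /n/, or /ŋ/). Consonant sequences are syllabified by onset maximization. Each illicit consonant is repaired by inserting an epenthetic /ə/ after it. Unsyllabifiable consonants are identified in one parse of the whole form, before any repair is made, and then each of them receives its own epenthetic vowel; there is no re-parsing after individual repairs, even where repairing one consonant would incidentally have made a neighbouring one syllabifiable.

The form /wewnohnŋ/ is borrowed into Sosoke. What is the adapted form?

wewənohənəŋə

Syllabifying with onset maximization leaves /w/, /h/, /n/, /ŋ/ stranded (only a nasal (/m/, /n/, or /ŋ/) is licensed in coda position; onsets are limited to one consonant).
Epenthesis after each stranded consonant: /w/ → /wə/, /h/ → /hə/, /n/ → /nə/, /ŋ/ → /ŋə/.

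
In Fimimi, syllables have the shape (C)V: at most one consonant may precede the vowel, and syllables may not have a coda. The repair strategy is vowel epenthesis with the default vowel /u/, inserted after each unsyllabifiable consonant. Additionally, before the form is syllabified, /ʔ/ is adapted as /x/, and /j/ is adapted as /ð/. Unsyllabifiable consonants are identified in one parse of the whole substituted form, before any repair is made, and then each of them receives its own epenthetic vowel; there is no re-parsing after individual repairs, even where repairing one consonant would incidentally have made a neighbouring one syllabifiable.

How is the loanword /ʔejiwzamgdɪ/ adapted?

xeðiwuzamugudɪ

Substitution: /ʔ/ → /x/, /j/ → /ð/, giving /xeðiwzamgdɪ/.
The consonants /w/, /m/, /g/ cannot be parsed into a legal (C)V syllable (no codas are permitted; onsets are limited to one consonant).
Inserting the epenthetic vowel yields /w/ → /wu/, /m/ → /mu/, /g/ → /gu/.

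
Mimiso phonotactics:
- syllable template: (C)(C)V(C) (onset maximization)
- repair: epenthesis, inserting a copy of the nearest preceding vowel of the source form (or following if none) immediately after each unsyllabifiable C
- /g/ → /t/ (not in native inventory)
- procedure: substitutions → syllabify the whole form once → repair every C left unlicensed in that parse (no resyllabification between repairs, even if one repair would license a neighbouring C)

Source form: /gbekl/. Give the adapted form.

tbekle

Substitution: /g/ → /t/, giving /tbekl/.
Syllabifying with onset maximization leaves /l/ stranded (at most one coda consonant is licensed; onsets may contain at most 2 consonants).
Inserting the epenthetic vowel yields /l/ → /le/.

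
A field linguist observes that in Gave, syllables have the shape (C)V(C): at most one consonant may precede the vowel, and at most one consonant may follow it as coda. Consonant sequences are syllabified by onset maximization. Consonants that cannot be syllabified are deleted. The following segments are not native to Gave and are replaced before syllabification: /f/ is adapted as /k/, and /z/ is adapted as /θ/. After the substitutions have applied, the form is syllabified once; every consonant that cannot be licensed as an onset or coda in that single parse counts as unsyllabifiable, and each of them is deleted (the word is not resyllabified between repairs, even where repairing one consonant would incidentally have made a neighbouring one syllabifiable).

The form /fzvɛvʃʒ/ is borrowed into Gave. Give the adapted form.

Substitution: /f/ → /k/, /z/ → /θ/, giving /kθvɛvʃʒ/.
Under (C)V(C), the unsyllabifiable consonants are /k/, /θ/, /ʃ/, /ʒ/ (at most one coda consonant is licensed; onsets are limited to one consonant).
Each unlicensed consonant is deleted: /k/, /θ/, /ʃ/, /ʒ/.

vɛv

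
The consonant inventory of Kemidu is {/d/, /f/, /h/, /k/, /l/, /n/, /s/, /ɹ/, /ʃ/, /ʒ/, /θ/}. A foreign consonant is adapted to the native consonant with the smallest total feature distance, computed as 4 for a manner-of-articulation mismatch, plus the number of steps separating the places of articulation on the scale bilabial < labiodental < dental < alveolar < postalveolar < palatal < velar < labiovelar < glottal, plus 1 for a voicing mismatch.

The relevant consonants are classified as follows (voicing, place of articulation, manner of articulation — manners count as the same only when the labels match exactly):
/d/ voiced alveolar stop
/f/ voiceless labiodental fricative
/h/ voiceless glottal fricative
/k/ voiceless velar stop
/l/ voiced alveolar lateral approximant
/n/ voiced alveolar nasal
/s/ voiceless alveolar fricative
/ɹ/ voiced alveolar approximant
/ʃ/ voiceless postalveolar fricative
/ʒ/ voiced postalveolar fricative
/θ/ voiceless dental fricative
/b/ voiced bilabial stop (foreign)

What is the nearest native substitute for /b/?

/d/ is closest: same manner (stop), place distance 3 (bilabial→alveolar), same voicing; total 3. Next closest is /f/ at distance 6.

d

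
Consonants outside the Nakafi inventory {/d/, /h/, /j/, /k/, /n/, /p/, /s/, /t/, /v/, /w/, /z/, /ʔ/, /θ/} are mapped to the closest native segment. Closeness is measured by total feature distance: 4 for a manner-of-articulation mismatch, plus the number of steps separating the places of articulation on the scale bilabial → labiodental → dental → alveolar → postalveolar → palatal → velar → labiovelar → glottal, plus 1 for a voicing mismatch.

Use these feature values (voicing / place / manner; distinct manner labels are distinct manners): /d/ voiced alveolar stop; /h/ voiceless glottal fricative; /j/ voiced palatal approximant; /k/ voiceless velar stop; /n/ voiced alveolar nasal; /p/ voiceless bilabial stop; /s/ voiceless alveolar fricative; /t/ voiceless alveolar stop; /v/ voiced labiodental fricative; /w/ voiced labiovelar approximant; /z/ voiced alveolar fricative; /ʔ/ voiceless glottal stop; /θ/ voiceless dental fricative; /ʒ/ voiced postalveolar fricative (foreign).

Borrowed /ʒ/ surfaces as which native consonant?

/z/ is closest: same manner (fricative), place distance 1 (postalveolar→alveolar), same voicing; total 1. Next closest is /s/ at distance 2.

z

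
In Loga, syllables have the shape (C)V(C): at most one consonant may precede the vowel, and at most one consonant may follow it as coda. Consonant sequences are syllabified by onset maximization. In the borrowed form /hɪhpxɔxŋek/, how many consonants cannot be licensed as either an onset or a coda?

1

Under (C)V(C), the unsyllabifiable consonants are /p/ (at most one coda consonant is licensed; onsets are limited to one consonant).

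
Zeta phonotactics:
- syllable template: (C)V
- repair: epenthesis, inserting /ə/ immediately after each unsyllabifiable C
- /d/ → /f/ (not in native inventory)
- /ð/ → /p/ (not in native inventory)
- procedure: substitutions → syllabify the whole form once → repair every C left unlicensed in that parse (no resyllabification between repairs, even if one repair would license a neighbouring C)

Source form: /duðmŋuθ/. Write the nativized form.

Substitution: /d/ → /f/, /ð/ → /p/, giving /fupmŋuθ/.
Under (C)V, the unsyllabifiable consonants are /p/, /m/, /θ/ (no codas are permitted; onsets are limited to one consonant).
Epenthesis after each stranded consonant: /p/ → /pə/, /m/ → /mə/, /θ/ → /θə/.

fupəməŋuθə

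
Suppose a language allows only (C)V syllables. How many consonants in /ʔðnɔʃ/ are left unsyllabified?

Under (C)V, the unsyllabifiable consonants are /ʔ/, /ð/, /ʃ/ (no codas are permitted; onsets are limited to one consonant).

3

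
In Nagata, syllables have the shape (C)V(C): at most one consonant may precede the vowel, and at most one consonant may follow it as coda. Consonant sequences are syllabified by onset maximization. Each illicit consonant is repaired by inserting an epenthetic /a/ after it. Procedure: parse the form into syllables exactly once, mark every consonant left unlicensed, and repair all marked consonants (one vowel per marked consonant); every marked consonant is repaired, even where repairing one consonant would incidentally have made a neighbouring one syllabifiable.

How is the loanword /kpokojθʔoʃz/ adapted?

kapokojθaʔoʃza

Under (C)V(C), the unsyllabifiable consonants are /k/, /θ/, /z/ (at most one coda consonant is licensed; onsets are limited to one consonant).
Each unlicensed consonant becomes the onset of a new syllable: /k/ → /ka/, /θ/ → /θa/, /z/ → /za/.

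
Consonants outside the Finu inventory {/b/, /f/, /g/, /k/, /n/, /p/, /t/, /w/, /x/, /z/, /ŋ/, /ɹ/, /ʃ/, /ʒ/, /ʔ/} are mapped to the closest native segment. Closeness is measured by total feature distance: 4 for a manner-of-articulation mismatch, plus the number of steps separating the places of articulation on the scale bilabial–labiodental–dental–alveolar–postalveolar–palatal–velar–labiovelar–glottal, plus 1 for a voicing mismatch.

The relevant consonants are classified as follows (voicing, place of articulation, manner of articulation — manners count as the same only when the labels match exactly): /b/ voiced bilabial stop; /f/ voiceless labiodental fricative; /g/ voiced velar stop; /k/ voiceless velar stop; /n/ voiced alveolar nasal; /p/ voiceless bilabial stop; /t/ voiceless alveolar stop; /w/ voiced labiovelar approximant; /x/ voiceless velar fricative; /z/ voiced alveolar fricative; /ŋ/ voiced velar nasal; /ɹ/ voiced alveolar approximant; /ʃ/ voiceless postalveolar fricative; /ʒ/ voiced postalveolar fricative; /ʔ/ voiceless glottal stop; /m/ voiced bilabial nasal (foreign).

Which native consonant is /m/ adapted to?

n

/n/ is closest: same manner (nasal), place distance 3 (bilabial→alveolar), same voicing; total 3. Next closest is /b/ at distance 4.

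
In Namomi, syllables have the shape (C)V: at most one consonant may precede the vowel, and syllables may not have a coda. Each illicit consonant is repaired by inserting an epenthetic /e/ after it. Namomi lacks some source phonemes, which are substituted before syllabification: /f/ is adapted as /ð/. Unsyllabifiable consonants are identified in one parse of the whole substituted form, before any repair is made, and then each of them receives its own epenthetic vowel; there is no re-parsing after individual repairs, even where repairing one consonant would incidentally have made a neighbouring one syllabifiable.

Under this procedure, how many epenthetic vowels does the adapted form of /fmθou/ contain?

After substitution the input is /ðmθou/.
The unsyllabifiable consonants are /ð/, /m/; each receives one epenthetic vowel.

2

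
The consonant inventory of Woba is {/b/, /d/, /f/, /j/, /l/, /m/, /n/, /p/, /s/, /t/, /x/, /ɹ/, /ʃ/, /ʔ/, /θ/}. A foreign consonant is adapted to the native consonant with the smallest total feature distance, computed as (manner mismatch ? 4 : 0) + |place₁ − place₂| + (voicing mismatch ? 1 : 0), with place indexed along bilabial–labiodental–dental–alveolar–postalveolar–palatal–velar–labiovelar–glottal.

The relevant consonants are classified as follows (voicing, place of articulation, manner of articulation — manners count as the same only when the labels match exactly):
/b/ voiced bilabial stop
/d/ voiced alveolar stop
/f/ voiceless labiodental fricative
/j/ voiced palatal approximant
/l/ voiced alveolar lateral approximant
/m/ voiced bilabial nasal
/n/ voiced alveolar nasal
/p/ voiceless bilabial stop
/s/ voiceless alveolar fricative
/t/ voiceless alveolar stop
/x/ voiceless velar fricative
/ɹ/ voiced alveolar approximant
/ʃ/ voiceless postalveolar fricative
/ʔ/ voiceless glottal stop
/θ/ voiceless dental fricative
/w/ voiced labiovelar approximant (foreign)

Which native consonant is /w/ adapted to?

j

/j/ is closest: same manner (approximant), place distance 2 (labiovelar→palatal), same voicing; total 2. Next closest is /ɹ/ at distance 4.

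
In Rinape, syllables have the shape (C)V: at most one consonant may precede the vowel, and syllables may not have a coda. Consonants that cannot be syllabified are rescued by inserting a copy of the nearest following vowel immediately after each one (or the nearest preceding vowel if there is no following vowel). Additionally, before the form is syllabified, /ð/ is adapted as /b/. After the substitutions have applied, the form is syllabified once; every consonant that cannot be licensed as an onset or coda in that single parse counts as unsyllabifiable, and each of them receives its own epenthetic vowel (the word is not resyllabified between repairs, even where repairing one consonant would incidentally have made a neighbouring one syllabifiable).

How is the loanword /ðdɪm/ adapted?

Substitution: /ð/ → /b/, giving /bdɪm/.
Syllabifying with onset maximization leaves /b/, /m/ stranded (no codas are permitted; onsets are limited to one consonant).
Inserting the epenthetic vowel yields /b/ → /bɪ/, /m/ → /mɪ/.

bɪdɪmɪ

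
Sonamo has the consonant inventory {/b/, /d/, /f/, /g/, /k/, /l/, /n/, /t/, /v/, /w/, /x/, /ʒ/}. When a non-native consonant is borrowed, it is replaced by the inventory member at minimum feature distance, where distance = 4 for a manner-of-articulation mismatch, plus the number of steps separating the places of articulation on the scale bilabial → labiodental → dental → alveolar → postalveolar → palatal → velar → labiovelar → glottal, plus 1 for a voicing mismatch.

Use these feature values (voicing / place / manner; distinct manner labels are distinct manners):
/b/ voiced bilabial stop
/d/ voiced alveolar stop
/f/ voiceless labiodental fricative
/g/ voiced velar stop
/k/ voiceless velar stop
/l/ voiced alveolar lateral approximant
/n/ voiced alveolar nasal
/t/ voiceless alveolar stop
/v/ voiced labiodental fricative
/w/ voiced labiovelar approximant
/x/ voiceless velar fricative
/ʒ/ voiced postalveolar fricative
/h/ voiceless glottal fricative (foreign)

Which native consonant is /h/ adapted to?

x

/x/ is closest: same manner (fricative), place distance 2 (glottal→velar), same voicing; total 2. Next closest is /ʒ/ at distance 5.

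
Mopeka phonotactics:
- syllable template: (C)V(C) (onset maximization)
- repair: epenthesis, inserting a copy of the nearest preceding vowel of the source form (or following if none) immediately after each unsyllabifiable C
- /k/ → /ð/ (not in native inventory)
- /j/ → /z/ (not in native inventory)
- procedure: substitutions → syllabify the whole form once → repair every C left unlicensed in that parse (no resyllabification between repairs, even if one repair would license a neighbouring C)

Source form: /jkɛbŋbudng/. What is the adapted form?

Substitution: /j/ → /z/, /k/ → /ð/, giving /zðɛbŋbudng/.
Syllabifying with onset maximization leaves /z/, /ŋ/, /n/, /g/ stranded (at most one coda consonant is licensed; onsets are limited to one consonant).
Epenthesis after each stranded consonant: /z/ → /zɛ/, /ŋ/ → /ŋɛ/, /n/ → /nu/, /g/ → /gu/.

zɛðɛbŋɛbudnugu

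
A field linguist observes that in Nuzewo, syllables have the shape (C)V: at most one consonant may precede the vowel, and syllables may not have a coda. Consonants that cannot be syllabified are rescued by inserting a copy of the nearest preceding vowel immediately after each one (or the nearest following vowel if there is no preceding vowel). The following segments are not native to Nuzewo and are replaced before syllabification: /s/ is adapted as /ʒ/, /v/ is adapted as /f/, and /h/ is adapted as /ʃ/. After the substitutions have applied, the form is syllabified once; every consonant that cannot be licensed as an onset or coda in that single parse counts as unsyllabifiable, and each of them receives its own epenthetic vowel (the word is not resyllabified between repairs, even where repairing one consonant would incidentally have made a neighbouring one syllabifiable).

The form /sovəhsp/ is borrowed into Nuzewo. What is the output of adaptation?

Substitution: /s/ → /ʒ/, /v/ → /f/, /h/ → /ʃ/, giving /ʒofəʃʒp/.
Under (C)V, the unsyllabifiable consonants are /ʃ/, /ʒ/, /p/ (no codas are permitted; onsets are limited to one consonant).
Each unlicensed consonant becomes the onset of a new syllable: /ʃ/ → /ʃə/, /ʒ/ → /ʒə/, /p/ → /pə/.

ʒofəʃəʒəpə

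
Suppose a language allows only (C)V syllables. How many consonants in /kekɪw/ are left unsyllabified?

The consonants /w/ cannot be parsed into a legal (C)V syllable (no codas are permitted; onsets are limited to one consonant).

1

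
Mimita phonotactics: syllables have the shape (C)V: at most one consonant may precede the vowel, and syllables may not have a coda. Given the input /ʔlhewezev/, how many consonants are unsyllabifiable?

3

Under (C)V, the unsyllabifiable consonants are /ʔ/, /l/, /v/ (no codas are permitted; onsets are limited to one consonant).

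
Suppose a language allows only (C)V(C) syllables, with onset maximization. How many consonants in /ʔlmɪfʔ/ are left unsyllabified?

3

The consonants /ʔ/, /l/, /ʔ/ cannot be parsed into a legal (C)V(C) syllable (at most one coda consonant is licensed; onsets are limited to one consonant).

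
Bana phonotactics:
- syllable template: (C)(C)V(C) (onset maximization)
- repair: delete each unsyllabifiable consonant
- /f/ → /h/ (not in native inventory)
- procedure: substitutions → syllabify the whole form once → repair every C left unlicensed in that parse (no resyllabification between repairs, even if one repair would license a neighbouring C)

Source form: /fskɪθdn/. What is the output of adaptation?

skɪθ

Substitution: /f/ → /h/, giving /hskɪθdn/.
The consonants /h/, /d/, /n/ cannot be parsed into a legal (C)(C)V(C) syllable (at most one coda consonant is licensed; onsets may contain at most 2 consonants).
Deletion applies to /h/, /d/, /n/.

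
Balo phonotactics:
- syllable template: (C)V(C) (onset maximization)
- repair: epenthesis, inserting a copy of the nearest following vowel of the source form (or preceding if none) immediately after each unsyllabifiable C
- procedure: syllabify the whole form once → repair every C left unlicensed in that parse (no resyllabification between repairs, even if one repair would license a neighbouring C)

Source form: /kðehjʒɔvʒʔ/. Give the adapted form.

keðehjɔʒɔvʒɔʔɔ

The consonants /k/, /j/, /ʒ/, /ʔ/ cannot be parsed into a legal (C)V(C) syllable (at most one coda consonant is licensed; onsets are limited to one consonant).
Each unlicensed consonant becomes the onset of a new syllable: /k/ → /ke/, /j/ → /jɔ/, /ʒ/ → /ʒɔ/, /ʔ/ → /ʔɔ/.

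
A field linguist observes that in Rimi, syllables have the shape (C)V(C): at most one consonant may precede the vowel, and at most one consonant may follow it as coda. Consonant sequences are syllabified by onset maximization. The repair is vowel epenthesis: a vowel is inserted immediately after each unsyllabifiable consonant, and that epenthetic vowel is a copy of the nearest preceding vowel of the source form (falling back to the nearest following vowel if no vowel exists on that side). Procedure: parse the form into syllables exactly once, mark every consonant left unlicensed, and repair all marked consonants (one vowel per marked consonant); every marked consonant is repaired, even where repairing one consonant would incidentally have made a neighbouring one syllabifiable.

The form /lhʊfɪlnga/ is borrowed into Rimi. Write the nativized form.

Syllabifying with onset maximization leaves /l/, /n/ stranded (at most one coda consonant is licensed; onsets are limited to one consonant).
Each unlicensed consonant becomes the onset of a new syllable: /l/ → /lʊ/, /n/ → /nɪ/.

lʊhʊfɪlnɪga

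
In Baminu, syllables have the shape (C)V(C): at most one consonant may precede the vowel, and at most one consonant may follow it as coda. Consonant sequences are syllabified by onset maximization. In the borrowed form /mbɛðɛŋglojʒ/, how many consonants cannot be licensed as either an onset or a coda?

The consonants /m/, /g/, /ʒ/ cannot be parsed into a legal (C)V(C) syllable (at most one coda consonant is licensed; onsets are limited to one consonant).

3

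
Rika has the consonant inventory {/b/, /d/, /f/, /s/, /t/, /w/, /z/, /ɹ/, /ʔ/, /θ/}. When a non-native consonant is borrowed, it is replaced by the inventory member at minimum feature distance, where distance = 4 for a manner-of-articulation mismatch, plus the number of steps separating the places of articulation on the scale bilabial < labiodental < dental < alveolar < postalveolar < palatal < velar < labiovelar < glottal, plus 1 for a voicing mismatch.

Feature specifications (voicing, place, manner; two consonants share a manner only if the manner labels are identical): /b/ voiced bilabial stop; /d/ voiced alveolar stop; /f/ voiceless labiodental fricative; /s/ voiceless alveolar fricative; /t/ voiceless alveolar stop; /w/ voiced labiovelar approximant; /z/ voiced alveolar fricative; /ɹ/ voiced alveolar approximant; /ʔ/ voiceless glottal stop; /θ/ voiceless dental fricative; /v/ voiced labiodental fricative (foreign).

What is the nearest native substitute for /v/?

/f/ is closest: same manner (fricative), place distance 0 (labiodental→labiodental), voicing differs (+1); total 1. Next closest is /z/ at distance 2.

f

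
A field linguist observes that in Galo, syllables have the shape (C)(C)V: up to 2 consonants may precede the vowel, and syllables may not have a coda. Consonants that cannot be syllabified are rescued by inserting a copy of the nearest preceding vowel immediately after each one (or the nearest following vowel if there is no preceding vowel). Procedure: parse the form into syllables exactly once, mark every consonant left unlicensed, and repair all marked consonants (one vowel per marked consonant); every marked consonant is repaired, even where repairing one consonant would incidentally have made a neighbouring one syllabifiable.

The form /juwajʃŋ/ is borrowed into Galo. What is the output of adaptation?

juwajaʃaŋa

Syllabifying with onset maximization leaves /j/, /ʃ/, /ŋ/ stranded (no codas are permitted; onsets may contain at most 2 consonants).
Inserting the epenthetic vowel yields /j/ → /ja/, /ʃ/ → /ʃa/, /ŋ/ → /ŋa/.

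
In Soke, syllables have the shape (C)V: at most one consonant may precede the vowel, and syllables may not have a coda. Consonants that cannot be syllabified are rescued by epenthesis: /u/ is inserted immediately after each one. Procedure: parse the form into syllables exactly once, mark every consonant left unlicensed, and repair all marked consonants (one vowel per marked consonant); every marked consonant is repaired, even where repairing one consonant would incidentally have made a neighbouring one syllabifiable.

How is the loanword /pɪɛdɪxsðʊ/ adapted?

Syllabifying with onset maximization leaves /x/, /s/ stranded (no codas are permitted; onsets are limited to one consonant).
Epenthesis after each stranded consonant: /x/ → /xu/, /s/ → /su/.

pɪɛdɪxusuðʊ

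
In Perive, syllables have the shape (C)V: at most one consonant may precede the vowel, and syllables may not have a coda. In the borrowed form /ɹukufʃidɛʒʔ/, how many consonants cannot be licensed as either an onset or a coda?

Syllabifying with onset maximization leaves /f/, /ʒ/, /ʔ/ stranded (no codas are permitted; onsets are limited to one consonant).

3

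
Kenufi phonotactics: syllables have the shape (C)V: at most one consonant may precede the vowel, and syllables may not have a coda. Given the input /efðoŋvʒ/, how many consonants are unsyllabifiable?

The consonants /f/, /ŋ/, /v/, /ʒ/ cannot be parsed into a legal (C)V syllable (no codas are permitted; onsets are limited to one consonant).

4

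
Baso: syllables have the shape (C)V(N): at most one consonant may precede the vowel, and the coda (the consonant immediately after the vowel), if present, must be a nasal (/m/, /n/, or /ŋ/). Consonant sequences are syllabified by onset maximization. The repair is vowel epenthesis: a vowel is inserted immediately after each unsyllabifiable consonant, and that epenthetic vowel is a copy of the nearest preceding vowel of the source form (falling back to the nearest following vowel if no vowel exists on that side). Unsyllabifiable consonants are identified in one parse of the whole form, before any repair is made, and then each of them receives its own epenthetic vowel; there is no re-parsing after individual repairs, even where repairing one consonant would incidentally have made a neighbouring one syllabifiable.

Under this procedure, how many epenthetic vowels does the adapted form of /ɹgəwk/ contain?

The unsyllabifiable consonants are /ɹ/, /w/, /k/; each receives one epenthetic vowel.

3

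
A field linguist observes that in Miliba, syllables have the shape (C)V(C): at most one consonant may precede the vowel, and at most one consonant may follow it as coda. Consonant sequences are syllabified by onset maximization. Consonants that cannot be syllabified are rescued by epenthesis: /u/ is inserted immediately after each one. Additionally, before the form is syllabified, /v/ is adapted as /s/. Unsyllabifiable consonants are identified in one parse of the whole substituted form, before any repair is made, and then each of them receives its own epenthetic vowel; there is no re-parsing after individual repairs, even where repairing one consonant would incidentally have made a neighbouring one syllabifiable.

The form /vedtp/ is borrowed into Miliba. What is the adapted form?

sedtupu

Substitution: /v/ → /s/, giving /sedtp/.
The consonants /t/, /p/ cannot be parsed into a legal (C)V(C) syllable (at most one coda consonant is licensed; onsets are limited to one consonant).
Inserting the epenthetic vowel yields /t/ → /tu/, /p/ → /pu/.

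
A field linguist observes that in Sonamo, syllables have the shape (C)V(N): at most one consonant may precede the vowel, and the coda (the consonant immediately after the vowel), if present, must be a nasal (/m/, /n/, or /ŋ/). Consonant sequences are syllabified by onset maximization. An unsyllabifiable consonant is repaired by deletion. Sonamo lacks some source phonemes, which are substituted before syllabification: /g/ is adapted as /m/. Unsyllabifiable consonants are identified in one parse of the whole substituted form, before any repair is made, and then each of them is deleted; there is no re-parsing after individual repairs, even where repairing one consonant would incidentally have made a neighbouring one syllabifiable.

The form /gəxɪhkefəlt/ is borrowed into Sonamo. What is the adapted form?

məxɪkefə

Substitution: /g/ → /m/, giving /məxɪhkefəlt/.
Syllabifying with onset maximization leaves /h/, /l/, /t/ stranded (only a nasal (/m/, /n/, or /ŋ/) is licensed in coda position; onsets are limited to one consonant).
Deletion applies to /h/, /l/, /t/.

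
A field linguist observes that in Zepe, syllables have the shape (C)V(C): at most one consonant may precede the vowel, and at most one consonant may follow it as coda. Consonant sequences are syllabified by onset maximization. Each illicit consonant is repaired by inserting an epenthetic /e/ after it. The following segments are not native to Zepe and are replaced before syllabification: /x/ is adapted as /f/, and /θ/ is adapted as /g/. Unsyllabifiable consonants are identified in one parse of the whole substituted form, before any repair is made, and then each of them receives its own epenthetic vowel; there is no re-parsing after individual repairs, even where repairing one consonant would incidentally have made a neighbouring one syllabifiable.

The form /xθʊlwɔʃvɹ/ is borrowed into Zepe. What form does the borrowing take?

Substitution: /x/ → /f/, /θ/ → /g/, giving /fgʊlwɔʃvɹ/.
Syllabifying with onset maximization leaves /f/, /v/, /ɹ/ stranded (at most one coda consonant is licensed; onsets are limited to one consonant).
Inserting the epenthetic vowel yields /f/ → /fe/, /v/ → /ve/, /ɹ/ → /ɹe/.

fegʊlwɔʃveɹe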